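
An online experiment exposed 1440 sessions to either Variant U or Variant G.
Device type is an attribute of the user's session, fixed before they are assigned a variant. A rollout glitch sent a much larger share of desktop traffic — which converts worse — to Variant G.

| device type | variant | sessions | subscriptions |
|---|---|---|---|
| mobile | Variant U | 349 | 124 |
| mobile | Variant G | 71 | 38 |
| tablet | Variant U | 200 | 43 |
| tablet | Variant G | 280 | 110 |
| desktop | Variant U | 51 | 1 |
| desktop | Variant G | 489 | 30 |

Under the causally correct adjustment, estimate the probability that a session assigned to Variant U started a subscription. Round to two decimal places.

The device type-specific comparison favours Variant G throughout, but the pooled figures favour Variant U. The question is whether to condition on device type.
Nothing the variant does changes device type; the imbalance is an allocation artefact. With device type also predicting the outcome, the pooled figure is confounded, and the within-stratum comparison is the causal one.
Standardising Variant U to the population device type mix: 0.292·124/349 + 0.333·43/200 + 0.375·1/51 = 0.183.

0.18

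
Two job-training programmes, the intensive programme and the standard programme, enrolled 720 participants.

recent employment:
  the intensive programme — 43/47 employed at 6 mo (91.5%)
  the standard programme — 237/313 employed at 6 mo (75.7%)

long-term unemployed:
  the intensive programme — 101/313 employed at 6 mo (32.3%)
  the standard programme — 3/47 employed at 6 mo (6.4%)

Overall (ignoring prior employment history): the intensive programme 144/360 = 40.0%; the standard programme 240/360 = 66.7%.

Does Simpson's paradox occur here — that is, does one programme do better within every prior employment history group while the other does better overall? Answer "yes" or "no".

yes

Within each prior employment history level (recent employment 91.5% vs 75.7%; long-term unemployed 32.3% vs 6.4%), the intensive programme has the higher rate every time. Pooled: 40.0% vs 66.7% — the standard programme has the higher rate overall. The two comparisons disagree.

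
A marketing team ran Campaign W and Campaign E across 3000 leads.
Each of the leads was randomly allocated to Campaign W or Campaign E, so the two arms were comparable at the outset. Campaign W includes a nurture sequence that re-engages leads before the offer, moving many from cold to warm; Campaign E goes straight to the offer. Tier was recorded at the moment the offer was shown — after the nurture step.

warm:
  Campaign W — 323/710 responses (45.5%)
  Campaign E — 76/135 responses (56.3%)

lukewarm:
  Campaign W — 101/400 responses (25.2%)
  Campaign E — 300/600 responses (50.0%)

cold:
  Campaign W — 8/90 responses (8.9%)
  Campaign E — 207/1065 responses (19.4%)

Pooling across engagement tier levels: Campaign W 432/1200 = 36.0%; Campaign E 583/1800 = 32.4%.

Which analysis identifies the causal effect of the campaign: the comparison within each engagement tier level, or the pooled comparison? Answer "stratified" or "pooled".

pooled

The distribution of engagement tier is itself part of what the campaign does — it is an intermediate outcome. Holding it fixed would remove that part of the effect; the total effect is the pooled difference.
Pooled: Campaign W 36.0% vs Campaign E 32.4%; Campaign W is higher overall.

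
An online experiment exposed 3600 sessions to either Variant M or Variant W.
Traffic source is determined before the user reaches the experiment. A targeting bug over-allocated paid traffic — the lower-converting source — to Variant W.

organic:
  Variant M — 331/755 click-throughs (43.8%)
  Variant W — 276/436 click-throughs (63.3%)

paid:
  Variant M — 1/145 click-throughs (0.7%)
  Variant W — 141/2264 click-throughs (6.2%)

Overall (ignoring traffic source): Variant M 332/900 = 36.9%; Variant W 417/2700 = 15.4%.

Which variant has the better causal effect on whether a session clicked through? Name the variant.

The stratified and pooled comparisons disagree (Variant W wins within each traffic source; Variant M wins overall), so the answer turns on the causal role of traffic source.
Traffic source differs across variants for reasons unrelated to any effect of the variant itself, and it separately predicts the outcome — a classic confounder. We must compare within traffic source levels.
Within each level — organic: 43.8% vs 63.3%; paid: 0.7% vs 6.2% — Variant W is higher every time.

Variant W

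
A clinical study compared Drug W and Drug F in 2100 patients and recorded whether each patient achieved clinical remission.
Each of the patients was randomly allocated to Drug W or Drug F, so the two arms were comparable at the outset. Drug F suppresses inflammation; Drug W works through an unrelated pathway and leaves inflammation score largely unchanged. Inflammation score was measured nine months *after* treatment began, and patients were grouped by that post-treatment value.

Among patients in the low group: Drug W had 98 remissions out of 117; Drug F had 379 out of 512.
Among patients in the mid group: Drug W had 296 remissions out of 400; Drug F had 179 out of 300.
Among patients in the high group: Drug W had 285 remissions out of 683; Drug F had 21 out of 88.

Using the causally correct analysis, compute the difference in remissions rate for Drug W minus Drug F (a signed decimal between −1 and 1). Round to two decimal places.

-0.08

The inflammation score-specific comparison favours Drug W throughout, but the pooled figures favour Drug F. The question is whether to condition on inflammation score.
The distribution of inflammation score is itself part of what the drug does — it is an intermediate outcome. Holding it fixed would remove that part of the effect; the total effect is the pooled difference.
The causal difference is the pooled difference: 0.566 − 0.643 = -0.077.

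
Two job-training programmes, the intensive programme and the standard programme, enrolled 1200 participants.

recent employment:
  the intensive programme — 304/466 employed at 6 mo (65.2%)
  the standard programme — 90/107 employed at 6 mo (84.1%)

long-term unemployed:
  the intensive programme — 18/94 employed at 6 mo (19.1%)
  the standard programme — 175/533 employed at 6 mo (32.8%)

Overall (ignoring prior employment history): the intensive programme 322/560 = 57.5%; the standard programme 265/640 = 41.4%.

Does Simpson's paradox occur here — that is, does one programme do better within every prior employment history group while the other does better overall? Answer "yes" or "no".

Within each prior employment history level (recent employment 65.2% vs 84.1%; long-term unemployed 19.1% vs 32.8%), the standard programme has the higher rate every time. Pooled: 57.5% vs 41.4% — the intensive programme has the higher rate overall. The two comparisons disagree.

yes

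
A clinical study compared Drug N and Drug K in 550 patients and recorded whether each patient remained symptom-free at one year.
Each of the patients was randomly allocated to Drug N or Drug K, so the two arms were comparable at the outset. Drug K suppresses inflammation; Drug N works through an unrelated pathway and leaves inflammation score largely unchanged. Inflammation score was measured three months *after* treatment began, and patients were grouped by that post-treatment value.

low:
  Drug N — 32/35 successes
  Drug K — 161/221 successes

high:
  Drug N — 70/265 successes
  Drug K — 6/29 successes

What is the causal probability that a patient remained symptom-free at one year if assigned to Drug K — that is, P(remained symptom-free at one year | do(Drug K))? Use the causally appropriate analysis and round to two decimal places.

Inflammation score is recorded after the drug and is itself shifted by it — it sits on the causal path from drug to outcome. Conditioning on a mediator would strip out part of the effect we want; the pooled comparison gives the total causal effect.
So P(outcome | do(Drug K)) is just the pooled rate for Drug K: 167/250 = 0.668.

0.67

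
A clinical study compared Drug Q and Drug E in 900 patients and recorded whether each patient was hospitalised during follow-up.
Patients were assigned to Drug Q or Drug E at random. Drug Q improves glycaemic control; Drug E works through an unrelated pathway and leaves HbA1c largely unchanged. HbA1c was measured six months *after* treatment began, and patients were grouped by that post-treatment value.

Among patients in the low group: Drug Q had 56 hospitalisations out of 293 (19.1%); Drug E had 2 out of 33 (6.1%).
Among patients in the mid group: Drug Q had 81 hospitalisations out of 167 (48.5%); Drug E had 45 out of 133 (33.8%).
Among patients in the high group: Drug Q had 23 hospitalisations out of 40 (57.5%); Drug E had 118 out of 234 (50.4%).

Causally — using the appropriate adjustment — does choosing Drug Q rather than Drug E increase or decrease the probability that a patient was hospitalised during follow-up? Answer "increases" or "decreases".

HbA1c is downstream of the drug. One should not condition on a consequence of treatment, so the overall rates are the right comparison.
Pooled: Drug Q 32.0% vs Drug E 41.2%; Drug Q is lower overall.

decreases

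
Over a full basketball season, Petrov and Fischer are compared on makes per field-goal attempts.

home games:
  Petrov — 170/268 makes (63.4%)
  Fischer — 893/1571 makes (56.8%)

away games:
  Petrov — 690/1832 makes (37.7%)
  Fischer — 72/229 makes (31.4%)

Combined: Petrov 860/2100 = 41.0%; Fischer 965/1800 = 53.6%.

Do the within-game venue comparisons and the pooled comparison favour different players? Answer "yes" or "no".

yes

Within each game venue level (home games 63.4% vs 56.8%; away games 37.7% vs 31.4%), Petrov has the higher rate every time. Pooled: 41.0% vs 53.6% — Fischer has the higher rate overall. The two comparisons disagree.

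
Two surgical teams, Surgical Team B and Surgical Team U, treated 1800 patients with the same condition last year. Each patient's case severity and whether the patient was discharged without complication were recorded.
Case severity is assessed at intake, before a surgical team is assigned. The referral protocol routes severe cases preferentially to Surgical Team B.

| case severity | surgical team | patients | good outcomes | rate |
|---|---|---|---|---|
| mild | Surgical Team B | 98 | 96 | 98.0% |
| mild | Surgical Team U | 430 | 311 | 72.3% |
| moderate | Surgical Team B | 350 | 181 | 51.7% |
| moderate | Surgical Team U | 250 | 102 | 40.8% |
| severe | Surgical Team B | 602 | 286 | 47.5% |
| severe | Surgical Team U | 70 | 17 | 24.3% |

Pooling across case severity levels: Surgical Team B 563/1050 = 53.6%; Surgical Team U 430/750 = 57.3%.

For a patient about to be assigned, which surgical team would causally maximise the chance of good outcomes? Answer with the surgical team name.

Surgical Team B

Nothing the surgical team does changes case severity; the imbalance is an allocation artefact. With case severity also predicting the outcome, the pooled figure is confounded, and the within-stratum comparison is the causal one.
Within each level — mild: 98.0% vs 72.3%; moderate: 51.7% vs 40.8%; severe: 47.5% vs 24.3% — Surgical Team B is higher every time.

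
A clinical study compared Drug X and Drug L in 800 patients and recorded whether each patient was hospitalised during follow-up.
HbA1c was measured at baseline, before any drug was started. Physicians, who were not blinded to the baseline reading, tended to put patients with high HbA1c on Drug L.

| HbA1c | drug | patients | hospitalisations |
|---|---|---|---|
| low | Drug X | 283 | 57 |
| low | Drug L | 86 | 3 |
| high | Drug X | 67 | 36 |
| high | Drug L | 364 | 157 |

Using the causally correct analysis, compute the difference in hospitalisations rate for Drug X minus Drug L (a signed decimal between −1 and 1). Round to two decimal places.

+0.13

Since HbA1c is a pre-existing factor (not a product of the drug) and it affects the outcome on its own, it is a confounder. The stratified rates, not the pooled rate, identify the causal effect.
Adjusting over the population distribution of HbA1c: 0.461·(0.201−0.035) + 0.539·(0.537−0.431) = +0.134.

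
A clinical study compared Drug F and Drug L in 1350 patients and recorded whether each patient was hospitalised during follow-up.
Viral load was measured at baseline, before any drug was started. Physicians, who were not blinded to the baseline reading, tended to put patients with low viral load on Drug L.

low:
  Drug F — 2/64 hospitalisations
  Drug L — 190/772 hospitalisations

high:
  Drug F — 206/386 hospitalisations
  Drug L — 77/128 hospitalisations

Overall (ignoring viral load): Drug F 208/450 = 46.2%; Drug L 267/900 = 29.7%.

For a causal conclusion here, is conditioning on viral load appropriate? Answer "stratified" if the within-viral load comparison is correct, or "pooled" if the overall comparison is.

stratified

Viral load satisfies the back-door criterion: it is not a descendant of the drug, and it blocks the spurious path from drug to outcome. Adjusting for it (i.e., using the within-viral load rates) gives the causal effect.
Within each level — low: 3.1% vs 24.6%; high: 53.4% vs 60.2% — Drug F is lower every time.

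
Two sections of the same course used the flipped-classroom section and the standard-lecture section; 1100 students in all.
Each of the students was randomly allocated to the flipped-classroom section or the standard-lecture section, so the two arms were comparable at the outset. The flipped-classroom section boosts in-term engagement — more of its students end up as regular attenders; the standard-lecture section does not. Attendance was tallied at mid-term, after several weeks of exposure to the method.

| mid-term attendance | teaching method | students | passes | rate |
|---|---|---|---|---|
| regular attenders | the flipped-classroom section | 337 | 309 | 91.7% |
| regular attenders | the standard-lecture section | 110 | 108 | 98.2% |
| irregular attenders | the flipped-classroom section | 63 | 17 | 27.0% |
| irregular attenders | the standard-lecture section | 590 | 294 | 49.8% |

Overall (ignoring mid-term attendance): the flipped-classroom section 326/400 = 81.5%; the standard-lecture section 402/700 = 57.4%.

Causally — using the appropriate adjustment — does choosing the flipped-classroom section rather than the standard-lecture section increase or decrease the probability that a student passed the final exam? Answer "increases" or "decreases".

The mid-term attendance-specific comparison favours the standard-lecture section throughout, but the pooled figures favour the flipped-classroom section. The question is whether to condition on mid-term attendance.
The distribution of mid-term attendance is itself part of what the teaching method does — it is an intermediate outcome. Holding it fixed would remove that part of the effect; the total effect is the pooled difference.
Pooled: the flipped-classroom section 81.5% vs the standard-lecture section 57.4%; the flipped-classroom section is higher overall.

increases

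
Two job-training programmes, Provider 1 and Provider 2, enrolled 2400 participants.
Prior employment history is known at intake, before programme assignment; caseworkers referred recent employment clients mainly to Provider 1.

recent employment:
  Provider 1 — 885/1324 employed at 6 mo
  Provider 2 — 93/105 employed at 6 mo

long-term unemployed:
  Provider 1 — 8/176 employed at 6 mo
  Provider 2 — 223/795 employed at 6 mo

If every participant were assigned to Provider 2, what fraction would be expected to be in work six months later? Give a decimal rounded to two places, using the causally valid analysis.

0.64

Since prior employment history is a pre-existing factor (not a product of the programme) and it affects the outcome on its own, it is a confounder. The stratified rates, not the pooled rate, identify the causal effect.
Standardising Provider 2 to the population prior employment history mix: 0.595·93/105 + 0.405·223/795 = 0.641.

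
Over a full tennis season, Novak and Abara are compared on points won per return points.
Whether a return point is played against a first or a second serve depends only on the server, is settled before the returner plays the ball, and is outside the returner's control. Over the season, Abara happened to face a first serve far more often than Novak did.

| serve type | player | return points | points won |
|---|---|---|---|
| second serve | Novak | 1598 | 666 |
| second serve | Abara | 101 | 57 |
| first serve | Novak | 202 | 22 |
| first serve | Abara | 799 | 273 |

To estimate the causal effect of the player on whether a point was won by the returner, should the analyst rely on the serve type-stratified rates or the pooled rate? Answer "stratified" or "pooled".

stratified

Abara is higher inside every serve type stratum but Novak is higher in aggregate. Whether to stratify depends on how serve type relates to the player.
Serve type differs across players for reasons unrelated to any effect of the player itself, and it separately predicts the outcome — a classic confounder. We must compare within serve type levels.
Within each level — second serve: 41.7% vs 56.4%; first serve: 10.9% vs 34.2% — Abara is higher every time.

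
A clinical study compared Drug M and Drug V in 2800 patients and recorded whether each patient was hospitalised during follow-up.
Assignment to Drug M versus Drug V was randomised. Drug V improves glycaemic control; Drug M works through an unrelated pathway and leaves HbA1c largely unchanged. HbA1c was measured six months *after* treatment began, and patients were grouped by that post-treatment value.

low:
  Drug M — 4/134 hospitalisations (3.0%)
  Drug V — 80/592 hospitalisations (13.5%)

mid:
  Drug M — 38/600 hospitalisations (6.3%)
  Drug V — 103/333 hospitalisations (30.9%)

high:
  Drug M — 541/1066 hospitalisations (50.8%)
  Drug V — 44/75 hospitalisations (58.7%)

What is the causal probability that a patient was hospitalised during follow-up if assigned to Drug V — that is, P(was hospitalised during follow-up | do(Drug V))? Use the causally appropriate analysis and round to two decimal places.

0.23

The stratified and pooled comparisons disagree (Drug M wins within each HbA1c; Drug V wins overall), so the answer turns on the causal role of HbA1c.
HbA1c is recorded after the drug and is itself shifted by it — it sits on the causal path from drug to outcome. Conditioning on a mediator would strip out part of the effect we want; the pooled comparison gives the total causal effect.
So P(outcome | do(Drug V)) is just the pooled rate for Drug V: 227/1000 = 0.227.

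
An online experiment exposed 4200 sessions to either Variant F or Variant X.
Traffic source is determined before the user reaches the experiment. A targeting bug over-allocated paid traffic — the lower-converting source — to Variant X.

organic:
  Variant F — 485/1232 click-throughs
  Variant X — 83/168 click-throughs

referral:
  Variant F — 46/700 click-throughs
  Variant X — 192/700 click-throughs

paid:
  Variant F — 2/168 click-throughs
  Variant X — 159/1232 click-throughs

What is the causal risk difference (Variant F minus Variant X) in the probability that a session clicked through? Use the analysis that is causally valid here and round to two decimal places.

Within every traffic source level Variant X has the higher rate, yet pooled Variant F does — Simpson's reversal.
Nothing the variant does changes traffic source; the imbalance is an allocation artefact. With traffic source also predicting the outcome, the pooled figure is confounded, and the within-stratum comparison is the causal one.
Adjusting over the population distribution of traffic source: 0.333·(0.394−0.494) + 0.333·(0.066−0.274) + 0.333·(0.012−0.129) = -0.142.

-0.14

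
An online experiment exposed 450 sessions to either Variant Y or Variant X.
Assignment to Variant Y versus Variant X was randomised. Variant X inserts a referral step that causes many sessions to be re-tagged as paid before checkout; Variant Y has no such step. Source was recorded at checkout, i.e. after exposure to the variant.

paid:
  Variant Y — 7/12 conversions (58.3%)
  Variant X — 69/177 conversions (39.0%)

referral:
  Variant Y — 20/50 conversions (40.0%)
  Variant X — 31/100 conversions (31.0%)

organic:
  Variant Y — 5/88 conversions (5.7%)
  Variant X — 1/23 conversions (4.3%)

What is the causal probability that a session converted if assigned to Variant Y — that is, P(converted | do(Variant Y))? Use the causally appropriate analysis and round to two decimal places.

The distribution of traffic source is itself part of what the variant does — it is an intermediate outcome. Holding it fixed would remove that part of the effect; the total effect is the pooled difference.
So P(outcome | do(Variant Y)) is just the pooled rate for Variant Y: 32/150 = 0.213.

0.21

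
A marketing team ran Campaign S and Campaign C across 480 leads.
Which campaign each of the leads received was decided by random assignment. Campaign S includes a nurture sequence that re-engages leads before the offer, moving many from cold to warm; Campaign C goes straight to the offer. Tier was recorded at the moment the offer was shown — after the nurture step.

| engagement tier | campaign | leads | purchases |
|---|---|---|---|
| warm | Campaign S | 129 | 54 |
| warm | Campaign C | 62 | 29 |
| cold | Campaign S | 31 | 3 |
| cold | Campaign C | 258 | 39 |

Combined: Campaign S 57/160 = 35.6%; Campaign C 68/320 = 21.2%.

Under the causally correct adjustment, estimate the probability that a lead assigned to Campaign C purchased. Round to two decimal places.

0.21

Engagement tier is recorded after the campaign and is itself shifted by it — it sits on the causal path from campaign to outcome. Conditioning on a mediator would strip out part of the effect we want; the pooled comparison gives the total causal effect.
So P(outcome | do(Campaign C)) is just the pooled rate for Campaign C: 68/320 = 0.212.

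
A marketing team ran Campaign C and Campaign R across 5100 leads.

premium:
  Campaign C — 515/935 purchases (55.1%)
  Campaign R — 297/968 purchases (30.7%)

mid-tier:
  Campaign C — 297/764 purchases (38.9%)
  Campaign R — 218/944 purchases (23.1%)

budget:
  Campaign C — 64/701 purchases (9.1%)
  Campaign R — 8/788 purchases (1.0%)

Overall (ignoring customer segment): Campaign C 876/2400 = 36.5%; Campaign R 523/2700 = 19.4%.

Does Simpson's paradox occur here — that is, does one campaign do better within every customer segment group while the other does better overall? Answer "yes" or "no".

no

Within each customer segment level (premium 55.1% vs 30.7%; mid-tier 38.9% vs 23.1%; budget 9.1% vs 1.0%), Campaign C has the higher rate every time. Pooled: 36.5% vs 19.4% — Campaign C has the higher rate overall. They agree.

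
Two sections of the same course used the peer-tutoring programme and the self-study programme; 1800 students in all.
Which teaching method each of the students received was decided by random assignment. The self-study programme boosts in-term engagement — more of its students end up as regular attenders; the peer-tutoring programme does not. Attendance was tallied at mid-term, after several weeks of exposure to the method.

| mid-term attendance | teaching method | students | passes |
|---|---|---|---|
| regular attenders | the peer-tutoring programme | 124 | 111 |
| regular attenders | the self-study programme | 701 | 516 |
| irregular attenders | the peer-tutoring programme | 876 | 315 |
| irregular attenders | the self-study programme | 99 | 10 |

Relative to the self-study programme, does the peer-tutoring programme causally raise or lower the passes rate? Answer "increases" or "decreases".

Mid-term attendance is recorded after the teaching method and is itself shifted by it — it sits on the causal path from teaching method to outcome. Conditioning on a mediator would strip out part of the effect we want; the pooled comparison gives the total causal effect.
Pooled: the peer-tutoring programme 42.6% vs the self-study programme 65.8%; the self-study programme is higher overall.

decreases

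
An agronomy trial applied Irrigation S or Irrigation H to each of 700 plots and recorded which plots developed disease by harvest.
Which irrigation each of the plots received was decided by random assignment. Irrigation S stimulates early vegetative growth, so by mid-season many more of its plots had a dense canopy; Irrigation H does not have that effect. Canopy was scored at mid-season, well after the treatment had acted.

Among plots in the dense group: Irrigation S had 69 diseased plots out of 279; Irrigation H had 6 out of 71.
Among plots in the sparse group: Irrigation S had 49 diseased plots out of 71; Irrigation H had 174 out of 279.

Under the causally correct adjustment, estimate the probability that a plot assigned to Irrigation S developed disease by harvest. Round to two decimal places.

Mid-season canopy here is a post-treatment variable shaped by the irrigation; conditioning on it would introduce bias rather than remove it. The overall comparison is the causal one.
So P(outcome | do(Irrigation S)) is just the pooled rate for Irrigation S: 118/350 = 0.337.

0.34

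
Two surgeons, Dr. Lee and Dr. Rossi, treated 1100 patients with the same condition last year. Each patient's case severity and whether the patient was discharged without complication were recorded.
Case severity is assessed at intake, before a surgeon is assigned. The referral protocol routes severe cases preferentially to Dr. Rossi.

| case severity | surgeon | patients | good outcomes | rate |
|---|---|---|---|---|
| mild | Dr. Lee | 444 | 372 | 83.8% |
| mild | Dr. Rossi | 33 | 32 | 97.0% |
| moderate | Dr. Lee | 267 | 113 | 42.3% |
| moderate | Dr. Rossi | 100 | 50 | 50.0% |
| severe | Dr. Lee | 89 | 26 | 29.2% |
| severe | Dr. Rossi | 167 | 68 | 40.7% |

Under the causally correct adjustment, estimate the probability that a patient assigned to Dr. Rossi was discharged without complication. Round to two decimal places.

Since case severity is a pre-existing factor (not a product of the surgeon) and it affects the outcome on its own, it is a confounder. The stratified rates, not the pooled rate, identify the causal effect.
Standardising Dr. Rossi to the population case severity mix: 0.434·32/33 + 0.334·50/100 + 0.233·68/167 = 0.682.

0.68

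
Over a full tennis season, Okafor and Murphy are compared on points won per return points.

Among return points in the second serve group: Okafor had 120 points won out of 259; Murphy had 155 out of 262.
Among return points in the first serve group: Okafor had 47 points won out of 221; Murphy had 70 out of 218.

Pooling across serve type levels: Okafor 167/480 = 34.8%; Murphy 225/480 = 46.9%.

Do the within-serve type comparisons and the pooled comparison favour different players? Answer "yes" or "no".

Within each serve type level (second serve 46.3% vs 59.2%; first serve 21.3% vs 32.1%), Murphy has the higher rate every time. Pooled: 34.8% vs 46.9% — Murphy has the higher rate overall. They agree.

no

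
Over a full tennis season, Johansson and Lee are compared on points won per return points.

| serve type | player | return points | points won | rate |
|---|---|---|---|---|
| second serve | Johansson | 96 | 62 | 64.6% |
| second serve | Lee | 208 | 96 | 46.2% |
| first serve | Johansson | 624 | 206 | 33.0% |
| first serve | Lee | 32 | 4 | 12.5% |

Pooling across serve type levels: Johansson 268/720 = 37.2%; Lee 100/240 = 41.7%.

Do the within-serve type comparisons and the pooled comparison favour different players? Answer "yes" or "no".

yes

Within each serve type level (second serve 64.6% vs 46.2%; first serve 33.0% vs 12.5%), Johansson has the higher rate every time. Pooled: 37.2% vs 41.7% — Lee has the higher rate overall. The two comparisons disagree.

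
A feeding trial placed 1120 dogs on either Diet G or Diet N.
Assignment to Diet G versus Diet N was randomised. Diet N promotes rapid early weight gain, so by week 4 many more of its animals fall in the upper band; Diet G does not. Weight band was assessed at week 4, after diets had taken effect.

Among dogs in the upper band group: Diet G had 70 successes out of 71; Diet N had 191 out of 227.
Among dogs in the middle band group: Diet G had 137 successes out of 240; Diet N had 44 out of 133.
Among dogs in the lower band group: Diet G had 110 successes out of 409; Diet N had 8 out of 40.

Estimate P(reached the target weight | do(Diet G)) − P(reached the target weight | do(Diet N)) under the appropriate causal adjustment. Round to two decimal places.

The stratified and pooled comparisons disagree (Diet G wins within each week-4 weight band; Diet N wins overall), so the answer turns on the causal role of week-4 weight band.
Week-4 weight band here is a post-treatment variable shaped by the diet; conditioning on it would introduce bias rather than remove it. The overall comparison is the causal one.
The causal difference is the pooled difference: 0.440 − 0.608 = -0.167.

-0.17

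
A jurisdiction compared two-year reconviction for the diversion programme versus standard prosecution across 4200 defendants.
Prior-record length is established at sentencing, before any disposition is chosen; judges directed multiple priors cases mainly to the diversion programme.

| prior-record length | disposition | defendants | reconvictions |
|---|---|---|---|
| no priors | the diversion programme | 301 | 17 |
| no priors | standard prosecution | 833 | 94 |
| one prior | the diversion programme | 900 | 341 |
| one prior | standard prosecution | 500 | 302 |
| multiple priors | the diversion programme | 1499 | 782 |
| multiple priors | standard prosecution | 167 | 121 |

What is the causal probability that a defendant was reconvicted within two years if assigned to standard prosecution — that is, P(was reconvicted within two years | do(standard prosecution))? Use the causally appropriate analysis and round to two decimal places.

Within every prior-record length level the diversion programme has the lower rate, yet pooled standard prosecution does — Simpson's reversal.
Here prior-record length is a common cause — it drives both which disposition a case falls under and the outcome. The crude comparison mixes populations; the stratum-specific rates are the causally relevant ones.
Standardising standard prosecution to the population prior-record length mix: 0.270·94/833 + 0.333·302/500 + 0.397·121/167 = 0.519.

0.52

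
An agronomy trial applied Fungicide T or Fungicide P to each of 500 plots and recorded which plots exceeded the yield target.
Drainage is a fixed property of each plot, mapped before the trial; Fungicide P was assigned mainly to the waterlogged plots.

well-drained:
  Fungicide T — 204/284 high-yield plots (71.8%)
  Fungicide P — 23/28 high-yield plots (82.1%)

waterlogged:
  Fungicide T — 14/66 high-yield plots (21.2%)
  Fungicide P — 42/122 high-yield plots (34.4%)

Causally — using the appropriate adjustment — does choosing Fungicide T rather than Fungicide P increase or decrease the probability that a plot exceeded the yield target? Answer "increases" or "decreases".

decreases

Fungicide P is higher inside every field drainage stratum but Fungicide T is higher in aggregate. Whether to stratify depends on how field drainage relates to the fungicide.
Field drainage differs across fungicides for reasons unrelated to any effect of the fungicide itself, and it separately predicts the outcome — a classic confounder. We must compare within field drainage levels.
Within each level — well-drained: 71.8% vs 82.1%; waterlogged: 21.2% vs 34.4% — Fungicide P is higher every time.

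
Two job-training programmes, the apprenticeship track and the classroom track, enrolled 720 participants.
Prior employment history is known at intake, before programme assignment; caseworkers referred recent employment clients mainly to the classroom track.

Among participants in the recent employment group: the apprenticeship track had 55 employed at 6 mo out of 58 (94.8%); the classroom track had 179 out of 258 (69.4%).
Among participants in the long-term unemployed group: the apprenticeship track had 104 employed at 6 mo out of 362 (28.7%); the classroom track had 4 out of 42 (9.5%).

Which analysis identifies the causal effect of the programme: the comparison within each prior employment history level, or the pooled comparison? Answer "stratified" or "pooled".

stratified

Within every prior employment history level the apprenticeship track has the higher rate, yet pooled the classroom track does — Simpson's reversal.
The imbalance in prior employment history arose from how participants were allocated, not from anything the programme did; and prior employment history independently affects the outcome. The pooled gap is confounded — condition on prior employment history.
Within each level — recent employment: 94.8% vs 69.4%; long-term unemployed: 28.7% vs 9.5% — the apprenticeship track is higher every time.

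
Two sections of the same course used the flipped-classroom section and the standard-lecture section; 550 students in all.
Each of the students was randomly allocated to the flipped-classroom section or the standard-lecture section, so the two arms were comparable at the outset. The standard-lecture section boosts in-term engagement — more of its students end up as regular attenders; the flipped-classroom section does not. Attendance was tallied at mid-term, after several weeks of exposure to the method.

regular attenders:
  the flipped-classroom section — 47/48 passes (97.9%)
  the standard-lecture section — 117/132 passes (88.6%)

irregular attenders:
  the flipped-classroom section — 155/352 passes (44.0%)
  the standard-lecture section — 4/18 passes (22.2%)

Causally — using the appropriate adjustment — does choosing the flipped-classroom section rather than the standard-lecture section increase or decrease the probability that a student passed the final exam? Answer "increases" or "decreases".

Because the teaching method influences mid-term attendance, mid-term attendance is a post-treatment mediator, not a confounder. Stratifying on it would bias the estimate; the causal effect is the crude pooled difference.
Pooled: the flipped-classroom section 50.5% vs the standard-lecture section 80.7%; the standard-lecture section is higher overall.

decreases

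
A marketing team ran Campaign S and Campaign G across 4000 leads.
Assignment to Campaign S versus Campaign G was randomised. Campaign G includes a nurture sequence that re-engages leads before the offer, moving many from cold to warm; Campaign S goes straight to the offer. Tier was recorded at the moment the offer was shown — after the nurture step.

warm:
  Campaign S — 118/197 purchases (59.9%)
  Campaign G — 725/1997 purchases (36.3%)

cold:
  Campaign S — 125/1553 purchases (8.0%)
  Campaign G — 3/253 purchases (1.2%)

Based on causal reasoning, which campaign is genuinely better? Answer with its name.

Campaign G

Because the campaign influences engagement tier, engagement tier is a post-treatment mediator, not a confounder. Stratifying on it would bias the estimate; the causal effect is the crude pooled difference.
Pooled: Campaign S 13.9% vs Campaign G 32.4%; Campaign G is higher overall.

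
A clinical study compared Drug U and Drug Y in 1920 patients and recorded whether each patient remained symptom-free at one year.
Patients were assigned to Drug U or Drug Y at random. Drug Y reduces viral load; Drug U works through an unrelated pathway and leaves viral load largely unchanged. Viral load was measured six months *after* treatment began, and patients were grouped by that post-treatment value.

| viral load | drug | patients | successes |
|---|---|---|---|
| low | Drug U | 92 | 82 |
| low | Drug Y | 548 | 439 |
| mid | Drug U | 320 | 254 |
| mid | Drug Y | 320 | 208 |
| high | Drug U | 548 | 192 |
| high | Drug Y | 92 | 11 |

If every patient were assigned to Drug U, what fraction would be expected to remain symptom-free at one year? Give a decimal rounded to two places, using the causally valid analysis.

0.55

The stratified and pooled comparisons disagree (Drug U wins within each viral load; Drug Y wins overall), so the answer turns on the causal role of viral load.
Viral load here is a post-treatment variable shaped by the drug; conditioning on it would introduce bias rather than remove it. The overall comparison is the causal one.
So P(outcome | do(Drug U)) is just the pooled rate for Drug U: 528/960 = 0.550.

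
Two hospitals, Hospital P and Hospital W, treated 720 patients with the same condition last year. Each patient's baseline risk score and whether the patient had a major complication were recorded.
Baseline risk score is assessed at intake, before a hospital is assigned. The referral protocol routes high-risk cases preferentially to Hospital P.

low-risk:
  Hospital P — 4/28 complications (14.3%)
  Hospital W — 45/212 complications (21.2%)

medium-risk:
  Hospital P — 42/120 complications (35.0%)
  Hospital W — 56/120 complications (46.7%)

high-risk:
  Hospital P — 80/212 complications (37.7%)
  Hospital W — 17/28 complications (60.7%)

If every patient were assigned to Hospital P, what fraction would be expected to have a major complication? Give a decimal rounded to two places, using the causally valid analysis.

Within every baseline risk score level Hospital P has the lower rate, yet pooled Hospital W does — Simpson's reversal.
Since baseline risk score is a pre-existing factor (not a product of the hospital) and it affects the outcome on its own, it is a confounder. The stratified rates, not the pooled rate, identify the causal effect.
Standardising Hospital P to the population baseline risk score mix: 0.333·4/28 + 0.333·42/120 + 0.333·80/212 = 0.290.

0.29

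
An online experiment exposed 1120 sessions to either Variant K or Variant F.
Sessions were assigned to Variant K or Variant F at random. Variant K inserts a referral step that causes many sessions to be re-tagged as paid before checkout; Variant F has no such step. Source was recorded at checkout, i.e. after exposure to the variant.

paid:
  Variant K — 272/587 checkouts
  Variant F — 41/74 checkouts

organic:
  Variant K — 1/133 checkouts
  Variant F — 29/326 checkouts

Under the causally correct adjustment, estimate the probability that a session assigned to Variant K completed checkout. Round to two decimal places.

0.38

The traffic source-specific comparison favours Variant F throughout, but the pooled figures favour Variant K. The question is whether to condition on traffic source.
Traffic source lies on the pathway variant → traffic source → outcome, so adjusting for it blocks the indirect effect. For the total causal effect of variant, use the unadjusted pooled rates.
So P(outcome | do(Variant K)) is just the pooled rate for Variant K: 273/720 = 0.379.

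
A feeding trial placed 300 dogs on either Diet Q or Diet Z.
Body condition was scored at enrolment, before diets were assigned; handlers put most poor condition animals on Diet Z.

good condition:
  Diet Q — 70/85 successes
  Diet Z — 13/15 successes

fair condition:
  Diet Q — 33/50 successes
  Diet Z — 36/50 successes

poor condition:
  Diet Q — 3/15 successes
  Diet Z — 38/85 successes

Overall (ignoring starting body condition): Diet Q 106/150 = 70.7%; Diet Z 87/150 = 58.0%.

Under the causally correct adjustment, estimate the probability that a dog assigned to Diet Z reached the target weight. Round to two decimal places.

Starting body condition satisfies the back-door criterion: it is not a descendant of the diet, and it blocks the spurious path from diet to outcome. Adjusting for it (i.e., using the within-starting body condition rates) gives the causal effect.
Standardising Diet Z to the population starting body condition mix: 0.333·13/15 + 0.333·36/50 + 0.333·38/85 = 0.678.

0.68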